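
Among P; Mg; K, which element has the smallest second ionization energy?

The second ionization energy removes an electron from the +1 ion. For each element: P⁺ still has 4 valence electrons; Mg⁺ still has 1 valence electron; K⁺ is the bare [Ar] core.
Core electrons are held far more tightly than valence electrons, so K tops the IE_2 order.
Valence configurations: P⁺ [Ne]3s²3p², Mg⁺ [Ne]3s¹.
The numbers (kJ/mol): P 1907, Mg 1451, K 3052.
Overall IE_2 order: Mg < P < K.

Mg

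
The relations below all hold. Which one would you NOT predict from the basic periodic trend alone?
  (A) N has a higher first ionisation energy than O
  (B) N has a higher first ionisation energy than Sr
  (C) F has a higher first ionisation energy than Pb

The general trend: first ionisation energy increases across a period and decreases down a group.
(A) N (period 2, group 15) vs O (period 2, group 16): the stated order contradicts the simple trend.
(B) N (period 2, group 15) vs Sr (period 5, group 2): the stated order agrees with the simple trend.
(C) F (period 2, group 17) vs Pb (period 6, group 14): the stated order agrees with the simple trend.
The exception is (A): pairing an electron in O's 2p⁴ costs repulsion energy, so O ionizes more easily than half-filled N (2p³).

(A)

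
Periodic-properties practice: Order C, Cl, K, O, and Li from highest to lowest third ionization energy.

Li > O > C > K > Cl

Consider each +2 ion: C²⁺ still has 2 valence electrons; Cl²⁺ still has 5 valence electrons; K²⁺ is already 1 electron into the core; O²⁺ still has 4 valence electrons; Li²⁺ is already 1 electron into the core.
Usually core removal costs more than valence removal, but here the competition is close: a tightly held n=2 valence electron can cost more to remove than an n=3 core electron, so the actual values have to decide it.
Valence configurations: C²⁺ [He]2s², Cl²⁺ [Ne]3s²3p³, O²⁺ [He]2s²2p².
Tabulated IE_3 (kJ/mol): C 4620, Cl 3822, K 4420, O 5300, Li 11815.
Putting it together, IE_3: Cl < K < C < O < Li.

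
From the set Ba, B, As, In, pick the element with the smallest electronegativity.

B is in period 2, group 13; As is in period 4, group 15; In is in period 5, group 13; Ba is in period 6, group 2.
EN rises left→right (higher Z_eff, smaller atoms) and falls top→bottom (larger, more shielded atoms).
Neither a single period nor a single group — weigh both effects.
In > Ba: both effects reinforce here, so In is clearly the higher of the two.
B > In: they share group 13; the group trend gives B the larger value.
As > B: the two effects oppose for this pair; the across-period effect wins (2.18 vs 2.04).
For reference (Pauling): B 2.04, As 2.18, In 1.78, Ba 0.89.
The smallest electronegativity among these belongs to Ba.

Ba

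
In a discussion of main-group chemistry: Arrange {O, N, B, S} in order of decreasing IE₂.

O > N > B > S

After 1 electron has been removed, what remains? O⁺ still has 5 valence electrons; N⁺ still has 4 valence electrons; B⁺ still has 2 valence electrons; S⁺ still has 5 valence electrons.
All are still removing valence electrons, so compare the +1 ions as you would atoms: IE_2 generally rises across a period (higher Z_eff) and falls down a group (larger shell), subject to the usual subshell exceptions.
Valence configurations: O⁺ [He]2s²2p³, N⁺ [He]2s²2p², B⁺ [He]2s², S⁺ [Ne]3s²3p³.
Approximate IE_2 values (kJ/mol): O 3388, N 2856, B 2427, S 2252.
Overall IE_2 order: S < B < N < O.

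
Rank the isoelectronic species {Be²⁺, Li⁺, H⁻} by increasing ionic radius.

Be²⁺ < Li⁺ < H⁻

All of these have 2 electrons, so size is governed by nuclear charge alone: the more protons, the stronger the pull on the same electron cloud, and the smaller the ion.
Nuclear charges: Be²⁺ (Z=4), Li⁺ (Z=3), H⁻ (Z=1).
Smallest to largest: Be²⁺ < Li⁺ < H⁻.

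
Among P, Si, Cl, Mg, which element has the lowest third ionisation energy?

IE_3 is the cost of taking one more electron from the +2 cation: P²⁺ still has 3 valence electrons; Si²⁺ still has 2 valence electrons; Cl²⁺ still has 5 valence electrons; Mg²⁺ is the bare [Ne] core.
Breaking into a closed-shell core is much more expensive than removing a leftover valence electron — Mg has the largest IE_3 here.
Valence configurations: P²⁺ [Ne]3s²3p¹, Si²⁺ [Ne]3s², Cl²⁺ [Ne]3s²3p³.
P²⁺ loses a lone 3p electron whereas Si²⁺ must break into a filled 3s² pair, so IE_3(Si) > IE_3(P) even though P has the higher nuclear charge.
Tabulated IE_3 (kJ/mol): P 2914, Si 3232, Cl 3822, Mg 7733.
So the third ionization energies run P < Si < Cl < Mg.

P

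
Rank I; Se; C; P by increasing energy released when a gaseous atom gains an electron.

P < C < Se < I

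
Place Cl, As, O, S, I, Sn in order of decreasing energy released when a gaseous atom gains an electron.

O is in period 2, group 16; S is in period 3, group 16; Cl is in period 3, group 17; As is in period 4, group 15; Sn is in period 5, group 14; I is in period 5, group 17.
Electron affinity generally becomes more exothermic across a period toward the halogens and less exothermic down a group.
These span different periods and groups, so the two trends combine.
Sn > As: this pair runs against the simple trend — see the exception note.
O > Sn: relative to Sn, both the across-period and down-group shifts push O's electron affinity up.
S > O: this pair runs against the simple trend — see the exception note.
I > S: the two effects oppose for this pair; the across-period effect wins (295 vs 200 kJ/mol).
Cl > I: they share group 17; the group trend gives Cl the larger value.
Note the exception: Sn has a higher electron affinity than As, contrary to the simple trend — adding an electron to As's half-filled np³ subshell costs electron-pairing energy.
Note the exception: S has a higher electron affinity than O, contrary to the simple trend — the compact 2p subshell of O repels the added electron more than S's larger 3p does.
Tabulated electron affinity (kJ/mol): O 141, S 200, Cl 349, As 78, Sn 107, I 295.
So from highest to lowest: Cl > I > S > O > Sn > As.

Cl > I > S > O > Sn > As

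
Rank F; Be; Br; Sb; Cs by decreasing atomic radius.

Cs > Sb > Br > Be > F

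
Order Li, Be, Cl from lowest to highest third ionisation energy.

IE_3 is the cost of taking one more electron from the +2 cation: Li²⁺ is already 1 electron into the core; Be²⁺ is the bare [He] core; Cl²⁺ still has 5 valence electrons.
Breaking into a closed-shell core is much more expensive than removing a leftover valence electron — Li and Be have the largest IE_3 here.
Approximate IE_3 values (kJ/mol): Li 11815, Be 14849, Cl 3822.
Overall IE_3 order: Cl < Li < Be.

Cl < Li < Be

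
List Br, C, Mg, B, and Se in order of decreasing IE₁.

IE₁ increases left→right with effective nuclear charge and decreases top→bottom as the valence shell moves farther out.
Here both period and group differ, so the two effects have to be weighed against each other.
B > Mg: relative to Mg, both the across-period and down-group shifts push B's first ionization energy up.
Se > B: the two effects oppose for this pair; the across-period effect wins (941 vs 801 kJ/mol).
C > Se: the two effects oppose for this pair; the down-group effect wins (1086 vs 941 kJ/mol).
Br > C: the two effects oppose for this pair; the across-period effect wins (1140 vs 1086 kJ/mol).
Approximate values (kJ/mol): B 801, C 1086, Mg 738, Se 941, Br 1140.
So from highest to lowest: Br > C > Se > B > Mg.

Br > C > Se > B > Mg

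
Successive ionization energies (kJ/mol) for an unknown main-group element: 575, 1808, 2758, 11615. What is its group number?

Group 13

Look for the largest jump between consecutive ionization energies: IE4/IE3 ≈ 4.2, far larger than any earlier ratio.
That jump marks the point where a core electron is being removed. So the atom has 3 valence electrons.
A main-group element with 3 valence electrons is in group 13.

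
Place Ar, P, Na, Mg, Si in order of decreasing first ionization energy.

Na is in period 3, group 1; Mg is in period 3, group 2; Si is in period 3, group 14; P is in period 3, group 15; Ar is in period 3, group 18.
Removing the outermost electron gets harder across a period and easier down a group.
All lie in period 3, so first ionization energy increases left to right.
So from highest to lowest: Ar > P > Si > Mg > Na.

Ar > P > Si > Mg > Na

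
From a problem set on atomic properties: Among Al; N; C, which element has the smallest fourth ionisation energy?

C

The fourth ionization energy removes an electron from the +3 ion. For each element: Al³⁺ is the bare [Ne] core; N³⁺ still has 2 valence electrons; C³⁺ still has 1 valence electron.
Breaking into a closed-shell core is much more expensive than removing a leftover valence electron — Al has the largest IE_4 here.
Valence configurations: N³⁺ [He]2s², C³⁺ [He]2s¹.
Tabulated IE_4 (kJ/mol): Al 11577, N 7475, C 6223.
Overall IE_4 order: C < N < Al.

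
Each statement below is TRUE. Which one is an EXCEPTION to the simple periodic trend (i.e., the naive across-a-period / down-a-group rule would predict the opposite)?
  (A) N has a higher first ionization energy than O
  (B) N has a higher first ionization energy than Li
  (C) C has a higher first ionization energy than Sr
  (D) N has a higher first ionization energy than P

The general trend: first ionization energy increases across a period and decreases down a group.
(A) N (period 2, group 15) vs O (period 2, group 16): the stated order contradicts the simple trend.
(B) N (period 2, group 15) vs Li (period 2, group 1): the stated order agrees with the simple trend.
(C) C (period 2, group 14) vs Sr (period 5, group 2): the stated order agrees with the simple trend.
(D) N (period 2, group 15) vs P (period 3, group 15): the stated order agrees with the simple trend.
The exception is (A): pairing an electron in O's 2p⁴ costs repulsion energy, so O ionizes more easily than half-filled N (2p³).

(A)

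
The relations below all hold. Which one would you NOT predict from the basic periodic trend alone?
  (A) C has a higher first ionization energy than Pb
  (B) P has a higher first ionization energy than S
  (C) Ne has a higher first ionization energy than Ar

(B)

The general trend: first ionization energy increases across a period and decreases down a group.
(A) C (period 2, group 14) vs Pb (period 6, group 14): the stated order agrees with the simple trend.
(B) P (period 3, group 15) vs S (period 3, group 16): the stated order contradicts the simple trend.
(C) Ne (period 2, group 18) vs Ar (period 3, group 18): the stated order agrees with the simple trend.
The exception is (B): S (3p⁴) ionizes more easily than half-filled P (3p³) because the paired 3p electron in S is pushed out by e⁻–e⁻ repulsion.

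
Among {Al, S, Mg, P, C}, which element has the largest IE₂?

C

IE_2 is the cost of taking one more electron from the +1 cation: Al⁺ still has 2 valence electrons; S⁺ still has 5 valence electrons; Mg⁺ still has 1 valence electron; P⁺ still has 4 valence electrons; C⁺ still has 3 valence electrons.
All are still removing valence electrons, so compare the +1 ions as you would atoms: IE_2 generally rises across a period (higher Z_eff) and falls down a group (larger shell), subject to the usual subshell exceptions.
Valence configurations: Al⁺ [Ne]3s², S⁺ [Ne]3s²3p³, Mg⁺ [Ne]3s¹, P⁺ [Ne]3s²3p², C⁺ [He]2s²2p¹.
Tabulated IE_2 (kJ/mol): Al 1817, S 2252, Mg 1451, P 1907, C 2353.
Hence IE_2: Mg < Al < P < S < C.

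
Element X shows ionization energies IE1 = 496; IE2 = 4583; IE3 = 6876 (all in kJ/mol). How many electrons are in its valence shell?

Look for the largest jump between consecutive ionization energies: IE2/IE1 ≈ 9.2, far larger than any earlier ratio.
That jump marks the point where a core electron is being removed. So the atom has 1 valence electron.

1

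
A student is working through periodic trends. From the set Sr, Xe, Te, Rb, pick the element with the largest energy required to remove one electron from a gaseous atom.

Xe

Rb is in period 5, group 1; Sr is in period 5, group 2; Te is in period 5, group 16; Xe is in period 5, group 18.
Across a period the outer electron is held more tightly (higher IE₁); down a group it sits in a higher shell, more shielded, and comes off more easily.
All lie in period 5, so first ionization energy increases left to right.
The largest energy required to remove one electron from a gaseous atom among these belongs to Xe.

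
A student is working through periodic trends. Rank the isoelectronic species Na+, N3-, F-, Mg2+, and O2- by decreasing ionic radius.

N3-, O2-, F-, Na+, Mg2+

All of these have 10 electrons, so size is governed by nuclear charge alone: the more protons, the stronger the pull on the same electron cloud, and the smaller the ion.
Nuclear charges: Mg2+ (Z=12), Na+ (Z=11), F- (Z=9), O2- (Z=8), N3- (Z=7).
Largest to smallest: N3- > O2- > F- > Na+ > Mg2+.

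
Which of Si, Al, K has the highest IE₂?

K

The second ionization energy removes an electron from the +1 ion. For each element: Si⁺ still has 3 valence electrons; Al⁺ still has 2 valence electrons; K⁺ is the bare [Ar] core.
Pulling an electron out of a noble-gas core costs far more than removing a remaining valence electron, so K sits at the high end of IE_2.
Valence configurations: Si⁺ [Ne]3s²3p¹, Al⁺ [Ne]3s².
Si⁺ loses a lone 3p electron whereas Al⁺ must break into a filled 3s² pair, so IE_2(Al) > IE_2(Si) even though Si has the higher nuclear charge.
The numbers (kJ/mol): Si 1577, Al 1817, K 3052.
Hence IE_2: Si < Al < K.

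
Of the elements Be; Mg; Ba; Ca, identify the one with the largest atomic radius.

Be is in period 2, group 2; Mg is in period 3, group 2; Ca is in period 4, group 2; Ba is in period 6, group 2.
Across a period the added protons contract the valence shell; down a group each new principal shell makes the atom larger.
All are in group 2, so atomic radius increases down the group.
The largest atomic radius among these belongs to Ba.

Ba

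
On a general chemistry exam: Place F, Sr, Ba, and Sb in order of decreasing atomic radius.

Ba > Sr > Sb > F

F is in period 2, group 17; Sr is in period 5, group 2; Sb is in period 5, group 15; Ba is in period 6, group 2.
Radius decreases left→right (rising Z_eff, same n) and increases top→bottom (higher n).
Here both period and group differ, so the two effects have to be weighed against each other.
Sb > F: relative to F, both the across-period and down-group shifts push Sb's atomic radius up.
Sr > Sb: Sr lies to the left of Sb in period 5, so the across-period effect alone puts Sr larger.
Ba > Sr: Ba sits below Sr in group 2, so the down-group effect alone puts Ba larger.
For reference (pm): F 64, Sr 185, Sb 140, Ba 196.
So from largest to smallest: Ba > Sr > Sb > F.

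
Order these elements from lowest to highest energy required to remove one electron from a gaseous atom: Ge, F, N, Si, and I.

N is in period 2, group 15; F is in period 2, group 17; Si is in period 3, group 14; Ge is in period 4, group 14; I is in period 5, group 17.
IE₁ increases left→right with effective nuclear charge and decreases top→bottom as the valence shell moves farther out.
Here both period and group differ, so the two effects have to be weighed against each other.
Si > Ge: they share group 14; the group trend gives Si the larger value.
I > Si: period and group pull opposite ways; the across-period shift dominates (1008 vs 786 kJ/mol).
N > I: period and group pull opposite ways; the down-group shift dominates (1402 vs 1008 kJ/mol).
F > N: F lies to the right of N in period 2, so the across-period effect alone puts F higher.
Tabulated first ionization energy (kJ/mol): N 1402, F 1681, Si 786, Ge 762, I 1008.
So from lowest to highest: Ge < Si < I < N < F.

Ge, Si, I, N, F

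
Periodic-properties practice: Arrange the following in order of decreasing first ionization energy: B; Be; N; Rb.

N > Be > B > Rb

Be is in period 2, group 2; B is in period 2, group 13; N is in period 2, group 15; Rb is in period 5, group 1.
Removing the outermost electron gets harder across a period and easier down a group.
These span different periods and groups, so the two trends combine.
B > Rb: relative to Rb, both the across-period and down-group shifts push B's first ionization energy up.
Be > B: this pair runs against the simple trend — see the exception note.
N > Be: N lies to the right of Be in period 2, so the across-period effect alone puts N higher.
Note the exception: Be has a higher first ionization energy than B, contrary to the simple trend — removing B's lone 2p electron is easier than breaking Be's filled 2s².
Approximate values (kJ/mol): Be 900, B 801, N 1402, Rb 403.
So from highest to lowest: N > Be > B > Rb.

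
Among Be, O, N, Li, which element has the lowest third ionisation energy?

N

IE_3 is the cost of taking one more electron from the +2 cation: Be²⁺ is the bare [He] core; O²⁺ still has 4 valence electrons; N²⁺ still has 3 valence electrons; Li²⁺ is already 1 electron into the core.
Pulling an electron out of a noble-gas core costs far more than removing a remaining valence electron, so Li and Be sit at the high end of IE_3.
Valence configurations: O²⁺ [He]2s²2p², N²⁺ [He]2s²2p¹.
The numbers (kJ/mol): Be 14849, O 5300, N 4578, Li 11815.
Putting it together, IE_3: N < O < Li < Be.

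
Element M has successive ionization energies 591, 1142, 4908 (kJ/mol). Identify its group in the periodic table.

Look for the largest jump between consecutive ionization energies: IE3/IE2 ≈ 4.3, far larger than any earlier ratio.
That jump marks the point where a core electron is being removed. So the atom has 2 valence electrons.
A main-group element with 2 valence electrons is in group 2.

Group 2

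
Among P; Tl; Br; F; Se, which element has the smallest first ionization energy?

F is in period 2, group 17; P is in period 3, group 15; Se is in period 4, group 16; Br is in period 4, group 17; Tl is in period 6, group 13.
Across a period the outer electron is held more tightly (higher IE₁); down a group it sits in a higher shell, more shielded, and comes off more easily.
Neither a single period nor a single group — weigh both effects.
Se > Tl: both effects reinforce here, so Se is clearly the higher of the two.
P > Se: period and group pull opposite ways; the down-group shift dominates (1012 vs 941 kJ/mol).
Br > P: the two effects oppose for this pair; the across-period effect wins (1140 vs 1012 kJ/mol).
F > Br: F sits above Br in group 17, so the down-group effect alone puts F higher.
For reference (kJ/mol): F 1681, P 1012, Se 941, Br 1140, Tl 589.
The smallest first ionization energy among these belongs to Tl.

Tl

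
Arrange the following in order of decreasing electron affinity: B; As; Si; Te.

B is in period 2, group 13; Si is in period 3, group 14; As is in period 4, group 15; Te is in period 5, group 16.
Adding an electron releases more energy for atoms nearer the top right (short of the noble gases).
These sit on a diagonal, where the across-period and down-group effects partly cancel.
As > B: the two effects oppose for this pair; the across-period effect wins (78 vs 27 kJ/mol).
Si > As: period and group pull opposite ways; the down-group shift dominates (134 vs 78 kJ/mol).
Te > Si: the two effects oppose for this pair; the across-period effect wins (190 vs 134 kJ/mol).
Tabulated electron affinity (kJ/mol): B 27, Si 134, As 78, Te 190.
So from highest to lowest: Te > Si > As > B.

Te > Si > As > B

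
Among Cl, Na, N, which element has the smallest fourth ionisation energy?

Cl

IE_4 is the cost of taking one more electron from the +3 cation: Cl³⁺ still has 4 valence electrons; Na³⁺ is already 2 electrons into the core; N³⁺ still has 2 valence electrons.
Breaking into a closed-shell core is much more expensive than removing a leftover valence electron — Na has the largest IE_4 here.
Valence configurations: Cl³⁺ [Ne]3s²3p², N³⁺ [He]2s².
Approximate IE_4 values (kJ/mol): Cl 5159, Na 9543, N 7475.
So the fourth ionization energies run Cl < N < Na.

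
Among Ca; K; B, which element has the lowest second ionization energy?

Ca

IE_2 is the cost of taking one more electron from the +1 cation: Ca⁺ still has 1 valence electron; K⁺ is the bare [Ar] core; B⁺ still has 2 valence electrons.
Core electrons are held far more tightly than valence electrons, so K tops the IE_2 order.
Valence configurations: Ca⁺ [Ar]4s¹, B⁺ [He]2s².
Approximate IE_2 values (kJ/mol): Ca 1145, K 3052, B 2427.
So the second ionization energies run Ca < B < K.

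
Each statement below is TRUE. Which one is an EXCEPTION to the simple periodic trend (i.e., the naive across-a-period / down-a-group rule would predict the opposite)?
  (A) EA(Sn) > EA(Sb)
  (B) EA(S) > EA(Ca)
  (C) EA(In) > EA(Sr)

The general trend: electron affinity increases across a period and decreases down a group.
(A) Sn (period 5, group 14) vs Sb (period 5, group 15): the stated order contradicts the simple trend.
(B) S (period 3, group 16) vs Ca (period 4, group 2): the stated order agrees with the simple trend.
(C) In (period 5, group 13) vs Sr (period 5, group 2): the stated order agrees with the simple trend.
The exception is (A): adding an electron to Sb's half-filled 5p³ is unfavourable, so Sn has the more exothermic EA.

(A)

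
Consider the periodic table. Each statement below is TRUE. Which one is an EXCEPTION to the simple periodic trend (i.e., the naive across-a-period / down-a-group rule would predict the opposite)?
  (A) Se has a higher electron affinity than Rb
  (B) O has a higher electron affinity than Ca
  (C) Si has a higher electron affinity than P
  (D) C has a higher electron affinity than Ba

(C)

The general trend: electron affinity increases across a period and decreases down a group.
(A) Se (period 4, group 16) vs Rb (period 5, group 1): the stated order agrees with the simple trend.
(B) O (period 2, group 16) vs Ca (period 4, group 2): the stated order agrees with the simple trend.
(C) Si (period 3, group 14) vs P (period 3, group 15): the stated order contradicts the simple trend.
(D) C (period 2, group 14) vs Ba (period 6, group 2): the stated order agrees with the simple trend.
The exception is (C): adding an electron to P's half-filled 3p³ is unfavourable, so Si (3p²) has the more exothermic EA.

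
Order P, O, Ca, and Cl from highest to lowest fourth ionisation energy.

IE_4 is the cost of taking one more electron from the +3 cation: P³⁺ still has 2 valence electrons; O³⁺ still has 3 valence electrons; Ca³⁺ is already 1 electron into the core; Cl³⁺ still has 4 valence electrons.
Usually core removal costs more than valence removal, but here the competition is close: a tightly held n=2 valence electron can cost more to remove than an n=3 core electron, so the actual values have to decide it.
Valence configurations: P³⁺ [Ne]3s², O³⁺ [He]2s²2p¹, Cl³⁺ [Ne]3s²3p².
Approximate IE_4 values (kJ/mol): P 4964, O 7469, Ca 6491, Cl 5159.
Overall IE_4 order: P < Cl < Ca < O.

O > Ca > Cl > P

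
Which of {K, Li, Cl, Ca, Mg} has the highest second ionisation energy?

Li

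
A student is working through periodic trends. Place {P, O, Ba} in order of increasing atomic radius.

O < P < Ba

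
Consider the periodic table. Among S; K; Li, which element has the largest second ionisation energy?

Li

IE_2 is the cost of taking one more electron from the +1 cation: S⁺ still has 5 valence electrons; K⁺ is the bare [Ar] core; Li⁺ is the bare [He] core.
Breaking into a closed-shell core is much more expensive than removing a leftover valence electron — K and Li have the largest IE_2 here.
Approximate IE_2 values (kJ/mol): S 2252, K 3052, Li 7298.
Overall IE_2 order: S < K < Li.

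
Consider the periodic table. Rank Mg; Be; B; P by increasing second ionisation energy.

The second ionization energy removes an electron from the +1 ion. For each element: Mg⁺ still has 1 valence electron; Be⁺ still has 1 valence electron; B⁺ still has 2 valence electrons; P⁺ still has 4 valence electrons.
All are still removing valence electrons, so compare the +1 ions as you would atoms: IE_2 generally rises across a period (higher Z_eff) and falls down a group (larger shell), subject to the usual subshell exceptions.
Valence configurations: Mg⁺ [Ne]3s¹, Be⁺ [He]2s¹, B⁺ [He]2s², P⁺ [Ne]3s²3p².
The numbers (kJ/mol): Mg 1451, Be 1757, B 2427, P 1907.
Hence IE_2: Mg < Be < P < B.

Mg < Be < P < B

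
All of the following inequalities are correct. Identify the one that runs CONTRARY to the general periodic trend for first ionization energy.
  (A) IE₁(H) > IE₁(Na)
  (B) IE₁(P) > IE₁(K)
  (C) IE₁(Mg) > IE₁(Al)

(C)

The general trend: first ionization energy increases across a period and decreases down a group.
(A) H (period 1, group 1) vs Na (period 3, group 1): the stated order agrees with the simple trend.
(B) P (period 3, group 15) vs K (period 4, group 1): the stated order agrees with the simple trend.
(C) Mg (period 3, group 2) vs Al (period 3, group 13): the stated order contradicts the simple trend.
The exception is (C): Al's single 3p electron is easier to remove than one from Mg's filled 3s².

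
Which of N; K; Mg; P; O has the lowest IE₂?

After 1 electron has been removed, what remains? N⁺ still has 4 valence electrons; K⁺ is the bare [Ar] core; Mg⁺ still has 1 valence electron; P⁺ still has 4 valence electrons; O⁺ still has 5 valence electrons.
Usually core removal costs more than valence removal, but here the competition is close: a tightly held n=2 valence electron can cost more to remove than an n=3 core electron, so the actual values have to decide it.
Valence configurations: N⁺ [He]2s²2p², Mg⁺ [Ne]3s¹, P⁺ [Ne]3s²3p², O⁺ [He]2s²2p³.
Tabulated IE_2 (kJ/mol): N 2856, K 3052, Mg 1451, P 1907, O 3388.
Hence IE_2: Mg < P < N < K < O.

Mg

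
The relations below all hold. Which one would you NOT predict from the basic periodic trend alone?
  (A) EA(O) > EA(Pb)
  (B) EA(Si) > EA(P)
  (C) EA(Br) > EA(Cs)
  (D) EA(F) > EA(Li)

The general trend: electron affinity increases across a period and decreases down a group.
(A) O (period 2, group 16) vs Pb (period 6, group 14): the stated order agrees with the simple trend.
(B) Si (period 3, group 14) vs P (period 3, group 15): the stated order contradicts the simple trend.
(C) Br (period 4, group 17) vs Cs (period 6, group 1): the stated order agrees with the simple trend.
(D) F (period 2, group 17) vs Li (period 2, group 1): the stated order agrees with the simple trend.
The exception is (B): adding an electron to P's half-filled 3p³ is unfavourable, so Si (3p²) has the more exothermic EA.

(B)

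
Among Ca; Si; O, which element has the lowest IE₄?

Si

Consider each +3 ion: Ca³⁺ is already 1 electron into the core; Si³⁺ still has 1 valence electron; O³⁺ still has 3 valence electrons.
Usually core removal costs more than valence removal, but here the competition is close: a tightly held n=2 valence electron can cost more to remove than an n=3 core electron, so the actual values have to decide it.
Valence configurations: Si³⁺ [Ne]3s¹, O³⁺ [He]2s²2p¹.
The numbers (kJ/mol): Ca 6491, Si 4356, O 7469.
Putting it together, IE_4: Si < Ca < O.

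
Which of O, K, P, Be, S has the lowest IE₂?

IE_2 is the cost of taking one more electron from the +1 cation: O⁺ still has 5 valence electrons; K⁺ is the bare [Ar] core; P⁺ still has 4 valence electrons; Be⁺ still has 1 valence electron; S⁺ still has 5 valence electrons.
Usually core removal costs more than valence removal, but here the competition is close: a tightly held n=2 valence electron can cost more to remove than an n=3 core electron, so the actual values have to decide it.
Valence configurations: O⁺ [He]2s²2p³, P⁺ [Ne]3s²3p², Be⁺ [He]2s¹, S⁺ [Ne]3s²3p³.
Tabulated IE_2 (kJ/mol): O 3388, K 3052, P 1907, Be 1757, S 2252.
Putting it together, IE_2: Be < P < S < K < O.

Be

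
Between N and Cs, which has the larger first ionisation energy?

N

First ionization energy rises across a period (greater Z_eff holds electrons more tightly) and falls down a group (valence electrons are farther from the nucleus).
Neither a single period nor a single group — weigh both effects.
N > Cs: both effects reinforce here, so N is clearly the higher of the two.
For reference (kJ/mol): N 1402, Cs 376.
So N has the larger first ionisation energy (N > Cs).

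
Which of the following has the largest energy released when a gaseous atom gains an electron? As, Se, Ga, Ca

Se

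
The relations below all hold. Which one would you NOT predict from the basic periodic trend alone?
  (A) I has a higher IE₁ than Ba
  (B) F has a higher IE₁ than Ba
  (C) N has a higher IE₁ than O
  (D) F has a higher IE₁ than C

(C)

The general trend: IE₁ increases across a period and decreases down a group.
(A) I (period 5, group 17) vs Ba (period 6, group 2): the stated order agrees with the simple trend.
(B) F (period 2, group 17) vs Ba (period 6, group 2): the stated order agrees with the simple trend.
(C) N (period 2, group 15) vs O (period 2, group 16): the stated order contradicts the simple trend.
(D) F (period 2, group 17) vs C (period 2, group 14): the stated order agrees with the simple trend.
The exception is (C): pairing an electron in O's 2p⁴ costs repulsion energy, so O ionizes more easily than half-filled N (2p³).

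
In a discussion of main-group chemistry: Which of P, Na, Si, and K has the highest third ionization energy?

Na

IE_3 is the cost of taking one more electron from the +2 cation: P²⁺ still has 3 valence electrons; Na²⁺ is already 1 electron into the core; Si²⁺ still has 2 valence electrons; K²⁺ is already 1 electron into the core.
Breaking into a closed-shell core is much more expensive than removing a leftover valence electron — K and Na have the largest IE_3 here.
Valence configurations: P²⁺ [Ne]3s²3p¹, Si²⁺ [Ne]3s².
P²⁺ loses a lone 3p electron whereas Si²⁺ must break into a filled 3s² pair, so IE_3(Si) > IE_3(P) even though P has the higher nuclear charge.
The numbers (kJ/mol): P 2914, Na 6910, Si 3232, K 4420.
Putting it together, IE_3: P < Si < K < Na.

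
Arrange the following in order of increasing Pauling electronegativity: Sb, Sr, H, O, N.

Sr, Sb, H, N, O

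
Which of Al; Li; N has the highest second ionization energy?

IE_2 is the cost of taking one more electron from the +1 cation: Al⁺ still has 2 valence electrons; Li⁺ is the bare [He] core; N⁺ still has 4 valence electrons.
Pulling an electron out of a noble-gas core costs far more than removing a remaining valence electron, so Li sits at the high end of IE_2.
Valence configurations: Al⁺ [Ne]3s², N⁺ [He]2s²2p².
Approximate IE_2 values (kJ/mol): Al 1817, Li 7298, N 2856.
Putting it together, IE_2: Al < N < Li.

Li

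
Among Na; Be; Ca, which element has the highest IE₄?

Be

Consider each +3 ion: Na³⁺ is already 2 electrons into the core; Be³⁺ is already 1 electron into the core; Ca³⁺ is already 1 electron into the core.
All of these are removing an electron from a noble-gas core or deeper; the smaller core (lower principal quantum number) is held far more tightly, and within a period the higher nuclear charge binds the same core more tightly.
Tabulated IE_4 (kJ/mol): Na 9543, Be 21007, Ca 6491.
So the fourth ionization energies run Ca < Na < Be.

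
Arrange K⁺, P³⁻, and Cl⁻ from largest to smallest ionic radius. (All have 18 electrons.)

P³⁻ > Cl⁻ > K⁺

All of these have 18 electrons, so size is governed by nuclear charge alone: the more protons, the stronger the pull on the same electron cloud, and the smaller the ion.
Nuclear charges: K⁺ (Z=19), Cl⁻ (Z=17), P³⁻ (Z=15).
Largest to smallest: P³⁻ > Cl⁻ > K⁺.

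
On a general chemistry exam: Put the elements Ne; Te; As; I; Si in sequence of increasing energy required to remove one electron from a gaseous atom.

Removing the outermost electron gets harder across a period and easier down a group.
These span different periods and groups, so the two trends combine.
Te > Si: the two effects oppose for this pair; the across-period effect wins (869 vs 786 kJ/mol).
As > Te: period and group pull opposite ways; the down-group shift dominates (947 vs 869 kJ/mol).
I > As: period and group pull opposite ways; the across-period shift dominates (1008 vs 947 kJ/mol).
Ne > I: relative to I, both the across-period and down-group shifts push Ne's first ionization energy up.
Approximate values (kJ/mol): Ne 2081, Si 786, As 947, Te 869, I 1008.
So from lowest to highest: Si < Te < As < I < Ne.

Si < Te < As < I < Ne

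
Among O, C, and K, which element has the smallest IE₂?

C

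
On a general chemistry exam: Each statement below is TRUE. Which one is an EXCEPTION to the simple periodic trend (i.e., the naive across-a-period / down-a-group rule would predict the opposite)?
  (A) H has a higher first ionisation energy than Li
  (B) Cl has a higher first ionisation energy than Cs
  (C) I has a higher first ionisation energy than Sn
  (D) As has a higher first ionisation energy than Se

(D)

The general trend: first ionisation energy increases across a period and decreases down a group.
(A) H (period 1, group 1) vs Li (period 2, group 1): the stated order agrees with the simple trend.
(B) Cl (period 3, group 17) vs Cs (period 6, group 1): the stated order agrees with the simple trend.
(C) I (period 5, group 17) vs Sn (period 5, group 14): the stated order agrees with the simple trend.
(D) As (period 4, group 15) vs Se (period 4, group 16): the stated order contradicts the simple trend.
The exception is (D): Se (4p⁴) ionizes more easily than half-filled As (4p³).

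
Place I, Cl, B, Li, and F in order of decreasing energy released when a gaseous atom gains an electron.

Cl > F > I > Li > B

Electron affinity generally becomes more exothermic across a period toward the halogens and less exothermic down a group.
These span different periods and groups, so the two trends combine.
Li > B: this pair runs against the simple trend — see the exception note.
I > Li: the two effects oppose for this pair; the across-period effect wins (295 vs 60 kJ/mol).
F > I: they share group 17; the group trend gives F the larger value.
Cl > F: this pair runs against the simple trend — see the exception note.
Note the exception: Li has a higher electron affinity than B, contrary to the simple trend — B's ns²np¹ configuration gives only a small electron affinity — the sparsely filled np subshell binds an added electron weakly.
Note the exception: Cl has a higher electron affinity than F, contrary to the simple trend — F's small 2p subshell makes the incoming electron feel strong e⁻–e⁻ repulsion, so Cl actually releases more energy on gaining an electron.
Approximate values (kJ/mol): Li 60, B 27, F 328, Cl 349, I 295.
So from highest to lowest: Cl > F > I > Li > B.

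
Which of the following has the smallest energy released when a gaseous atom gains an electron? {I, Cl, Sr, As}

Sr

Cl is in period 3, group 17; As is in period 4, group 15; Sr is in period 5, group 2; I is in period 5, group 17.
Electron affinity generally becomes more exothermic across a period toward the halogens and less exothermic down a group.
These span different periods and groups, so the two trends combine.
As > Sr: both effects reinforce here, so As is clearly the higher of the two.
I > As: the two effects oppose for this pair; the across-period effect wins (295 vs 78 kJ/mol).
Cl > I: they share group 17; the group trend gives Cl the larger value.
Approximate values (kJ/mol): Cl 349, As 78, Sr 5, I 295.
The smallest energy released when a gaseous atom gains an electron among these belongs to Sr.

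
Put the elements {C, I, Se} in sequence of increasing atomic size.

C is in period 2, group 14; Se is in period 4, group 16; I is in period 5, group 17.
Radius decreases left→right (rising Z_eff, same n) and increases top→bottom (higher n).
Here both period and group differ, so the two effects have to be weighed against each other.
Se > C: period and group pull opposite ways; the down-group shift dominates (116 vs 75 pm).
I > Se: the two effects oppose for this pair; the down-group effect wins (133 vs 116 pm).
Approximate values (pm): C 75, Se 116, I 133.
So from smallest to largest: C < Se < I.

C, Se, I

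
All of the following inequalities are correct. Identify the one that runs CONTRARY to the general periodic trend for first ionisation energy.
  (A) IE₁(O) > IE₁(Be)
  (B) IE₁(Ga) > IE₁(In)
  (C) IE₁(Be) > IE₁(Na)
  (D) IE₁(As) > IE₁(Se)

The general trend: first ionisation energy increases across a period and decreases down a group.
(A) O (period 2, group 16) vs Be (period 2, group 2): the stated order agrees with the simple trend.
(B) Ga (period 4, group 13) vs In (period 5, group 13): the stated order agrees with the simple trend.
(C) Be (period 2, group 2) vs Na (period 3, group 1): the stated order agrees with the simple trend.
(D) As (period 4, group 15) vs Se (period 4, group 16): the stated order contradicts the simple trend.
The exception is (D): Se (4p⁴) ionizes more easily than half-filled As (4p³).

(D)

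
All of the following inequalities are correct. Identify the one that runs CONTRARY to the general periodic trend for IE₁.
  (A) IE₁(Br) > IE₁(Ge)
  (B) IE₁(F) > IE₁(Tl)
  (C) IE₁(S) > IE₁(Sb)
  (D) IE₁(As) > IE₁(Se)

The general trend: IE₁ increases across a period and decreases down a group.
(A) Br (period 4, group 17) vs Ge (period 4, group 14): the stated order agrees with the simple trend.
(B) F (period 2, group 17) vs Tl (period 6, group 13): the stated order agrees with the simple trend.
(C) S (period 3, group 16) vs Sb (period 5, group 15): the stated order agrees with the simple trend.
(D) As (period 4, group 15) vs Se (period 4, group 16): the stated order contradicts the simple trend.
The exception is (D): Se (4p⁴) ionizes more easily than half-filled As (4p³).

(D)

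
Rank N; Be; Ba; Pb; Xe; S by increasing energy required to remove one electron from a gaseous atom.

Be is in period 2, group 2; N is in period 2, group 15; S is in period 3, group 16; Xe is in period 5, group 18; Ba is in period 6, group 2; Pb is in period 6, group 14.
Removing the outermost electron gets harder across a period and easier down a group.
Here both period and group differ, so the two effects have to be weighed against each other.
Pb > Ba: Pb lies to the right of Ba in period 6, so the across-period effect alone puts Pb higher.
Be > Pb: period and group pull opposite ways; the down-group shift dominates (900 vs 716 kJ/mol).
S > Be: period and group pull opposite ways; the across-period shift dominates (1000 vs 900 kJ/mol).
Xe > S: the two effects oppose for this pair; the across-period effect wins (1170 vs 1000 kJ/mol).
N > Xe: period and group pull opposite ways; the down-group shift dominates (1402 vs 1170 kJ/mol).
Tabulated first ionization energy (kJ/mol): Be 900, N 1402, S 1000, Xe 1170, Ba 503, Pb 716.
So from lowest to highest: Ba < Pb < Be < S < Xe < N.

Ba, Pb, Be, S, Xe, N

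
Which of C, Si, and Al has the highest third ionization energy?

C

The third ionization energy removes an electron from the +2 ion. For each element: C²⁺ still has 2 valence electrons; Si²⁺ still has 2 valence electrons; Al²⁺ still has 1 valence electron.
All are still removing valence electrons, so compare the +2 ions as you would atoms: IE_3 generally rises across a period (higher Z_eff) and falls down a group (larger shell), subject to the usual subshell exceptions.
Valence configurations: C²⁺ [He]2s², Si²⁺ [Ne]3s², Al²⁺ [Ne]3s¹.
Approximate IE_3 values (kJ/mol): C 4620, Si 3232, Al 2745.
So the third ionization energies run Al < Si < C.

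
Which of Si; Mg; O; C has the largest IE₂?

O

The second ionization energy removes an electron from the +1 ion. For each element: Si⁺ still has 3 valence electrons; Mg⁺ still has 1 valence electron; O⁺ still has 5 valence electrons; C⁺ still has 3 valence electrons.
All are still removing valence electrons, so compare the +1 ions as you would atoms: IE_2 generally rises across a period (higher Z_eff) and falls down a group (larger shell), subject to the usual subshell exceptions.
Valence configurations: Si⁺ [Ne]3s²3p¹, Mg⁺ [Ne]3s¹, O⁺ [He]2s²2p³, C⁺ [He]2s²2p¹.
Approximate IE_2 values (kJ/mol): Si 1577, Mg 1451, O 3388, C 2353.
Overall IE_2 order: Mg < Si < C < O.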